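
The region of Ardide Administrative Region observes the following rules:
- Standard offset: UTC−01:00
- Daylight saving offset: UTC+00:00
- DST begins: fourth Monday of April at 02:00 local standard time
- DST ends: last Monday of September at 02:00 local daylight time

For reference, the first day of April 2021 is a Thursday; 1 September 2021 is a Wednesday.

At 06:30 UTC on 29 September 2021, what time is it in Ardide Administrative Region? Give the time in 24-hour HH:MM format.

1 April 2021 is a Thursday, so the first Monday is April 5 and the fourth is April 26.
1 September 2021 is a Wednesday, so Mondays fall on 6, 13, 20, 27; the last is September 27.
At the standard offset (UTC−01:00), 06:30 UTC − 1h = 05:30 Ardide Administrative Region standard time.
The standard-time date in Ardide Administrative Region, 29 September 2021, is outside the daylight-saving period (26 April – 27 September), so Ardide Administrative Region is on standard time, UTC−01:00.
06:30 UTC − 1h = 05:30 local.

05:30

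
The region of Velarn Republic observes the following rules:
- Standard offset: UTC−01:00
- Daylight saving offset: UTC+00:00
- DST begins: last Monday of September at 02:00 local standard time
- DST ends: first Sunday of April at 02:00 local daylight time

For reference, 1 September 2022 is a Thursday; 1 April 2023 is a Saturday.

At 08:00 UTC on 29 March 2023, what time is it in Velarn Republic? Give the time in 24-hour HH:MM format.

1 September 2022 is a Thursday, so Mondays fall on 5, 12, 19, 26; the last is September 26.
1 April 2023 is a Saturday, so the first Sunday is April 2.
At the standard offset (UTC−01:00), 08:00 UTC − 1h = 07:00 Velarn Republic standard time.
The standard-time date in Velarn Republic, 29 March 2023, lies within the daylight-saving period (26 September 2022 – 2 April 2023), so Velarn Republic is on daylight time, UTC+00:00.
08:00 UTC + 0h = 08:00 local.

08:00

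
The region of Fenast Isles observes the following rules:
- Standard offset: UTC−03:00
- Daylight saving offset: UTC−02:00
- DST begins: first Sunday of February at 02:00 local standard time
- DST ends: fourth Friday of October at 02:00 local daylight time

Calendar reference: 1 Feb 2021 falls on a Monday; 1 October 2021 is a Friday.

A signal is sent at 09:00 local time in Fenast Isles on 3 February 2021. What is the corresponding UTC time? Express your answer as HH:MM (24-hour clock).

12:00

1 February 2021 is a Monday, so the first Sunday is February 7.
1 October 2021 is a Friday, so the first Friday is October 1 and the fourth is October 22.
3 February 2021 does not fall between 7 February and 22 October, so daylight saving is not in effect and Fenast Isles is at UTC−03:00.
09:00 local + 3h = 12:00 UTC.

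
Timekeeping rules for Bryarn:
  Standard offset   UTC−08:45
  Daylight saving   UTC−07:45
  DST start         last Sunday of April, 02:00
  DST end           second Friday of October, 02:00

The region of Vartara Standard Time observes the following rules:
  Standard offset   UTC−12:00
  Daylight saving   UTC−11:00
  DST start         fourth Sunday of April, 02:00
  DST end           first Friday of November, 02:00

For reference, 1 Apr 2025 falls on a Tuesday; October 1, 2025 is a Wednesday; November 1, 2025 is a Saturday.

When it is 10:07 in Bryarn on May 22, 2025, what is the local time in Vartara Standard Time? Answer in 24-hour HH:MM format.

06:52

1 April 2025 is a Tuesday, so Sundays fall on 6, 13, 20, 27; the last is April 27.
1 October 2025 is a Wednesday, so the first Friday is October 3 and the second is October 10.
May 22, 2025 lies within the daylight-saving period (27 April – 10 October), so Bryarn is on daylight time, UTC−07:45.
10:07 Bryarn + 7h45m = 17:52 UTC.
1 April 2025 is a Tuesday, so the first Sunday is April 6 and the fourth is April 27.
1 November 2025 is a Saturday, so the first Friday is November 7.
At the standard offset (UTC−12:00), 17:52 UTC − 12h = 05:52 Vartara Standard Time standard time.
Daylight saving runs 27 April – 7 November; the standard-time date in Vartara Standard Time, May 22, 2025, is inside that window, so Vartara Standard Time is at UTC−11:00.
17:52 UTC − 11h = 06:52 Vartara Standard Time.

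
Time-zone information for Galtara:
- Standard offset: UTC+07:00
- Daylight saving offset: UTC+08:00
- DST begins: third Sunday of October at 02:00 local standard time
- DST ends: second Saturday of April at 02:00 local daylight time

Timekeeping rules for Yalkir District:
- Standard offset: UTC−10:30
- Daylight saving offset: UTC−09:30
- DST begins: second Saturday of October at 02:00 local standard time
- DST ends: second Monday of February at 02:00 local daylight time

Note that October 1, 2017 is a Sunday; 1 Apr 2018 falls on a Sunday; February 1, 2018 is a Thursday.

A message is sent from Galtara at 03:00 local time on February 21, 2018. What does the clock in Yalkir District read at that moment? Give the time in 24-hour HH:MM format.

08:30

1 October 2017 is a Sunday, so the first Sunday is October 1 and the third is October 15.
1 April 2018 is a Sunday, so the first Saturday is April 7 and the second is April 14.
Daylight saving runs 15 October 2017 – 14 April 2018; February 21, 2018 is inside that window, so Galtara is at UTC+08:00.
03:00 Galtara − 8h = 19:00 UTC (rolling into the previous day, 20 February 2018).
1 October 2017 is a Sunday, so the first Saturday is October 7 and the second is October 14.
1 February 2018 is a Thursday, so the first Monday is February 5 and the second is February 12.
At the standard offset (UTC−10:30), 19:00 UTC − 10h30m = 08:30 Yalkir District standard time.
Daylight saving runs 14 October 2017 – 12 February 2018; the standard-time date in Yalkir District, February 20, 2018, is outside that window, so Yalkir District is on standard time at UTC−10:30.
19:00 UTC − 10h30m = 08:30 Yalkir District.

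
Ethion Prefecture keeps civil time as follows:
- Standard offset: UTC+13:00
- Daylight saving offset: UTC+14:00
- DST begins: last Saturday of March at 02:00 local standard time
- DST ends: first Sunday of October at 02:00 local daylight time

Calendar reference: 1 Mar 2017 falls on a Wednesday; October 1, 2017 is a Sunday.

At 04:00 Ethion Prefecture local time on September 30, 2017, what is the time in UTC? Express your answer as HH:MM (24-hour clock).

1 March 2017 is a Wednesday, so Saturdays fall on 4, 11, 18, 25; the last is March 25.
1 October 2017 is a Sunday, so the first Sunday is October 1.
September 30, 2017 falls between 25 March and 1 October, so daylight saving is in effect and Ethion Prefecture is at UTC+14:00.
04:00 local − 14h = 14:00 UTC (rolling into the previous day, 29 September 2017).

14:00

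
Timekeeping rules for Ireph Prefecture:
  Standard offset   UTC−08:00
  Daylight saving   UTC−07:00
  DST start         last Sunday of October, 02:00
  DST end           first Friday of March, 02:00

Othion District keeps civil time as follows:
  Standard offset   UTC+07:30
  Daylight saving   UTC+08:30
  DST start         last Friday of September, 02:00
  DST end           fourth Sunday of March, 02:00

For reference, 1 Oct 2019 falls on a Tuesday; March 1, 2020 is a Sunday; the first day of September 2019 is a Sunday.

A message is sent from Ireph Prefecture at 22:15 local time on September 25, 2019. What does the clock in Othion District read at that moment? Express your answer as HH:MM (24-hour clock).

13:45

1 October 2019 is a Tuesday, so Sundays fall on 6, 13, 20, 27; the last is October 27.
1 March 2020 is a Sunday, so the first Friday is March 6.
September 25, 2019 does not fall between 27 October 2019 and 6 March 2020, so daylight saving is not in effect and Ireph Prefecture is at UTC−08:00.
22:15 Ireph Prefecture + 8h = 06:15 UTC (rolling into the next day, 26 September 2019).
1 September 2019 is a Sunday, so Fridays fall on 6, 13, 20, 27; the last is September 27.
1 March 2020 is a Sunday, so the first Sunday is March 1 and the fourth is March 22.
At the standard offset (UTC+07:30), 06:15 UTC + 7h30m = 13:45 Othion District standard time.
The standard-time date in Othion District, September 26, 2019, does not fall between 27 September 2019 and 22 March 2020, so daylight saving is not in effect and Othion District is at UTC+07:30.
06:15 UTC + 7h30m = 13:45 Othion District.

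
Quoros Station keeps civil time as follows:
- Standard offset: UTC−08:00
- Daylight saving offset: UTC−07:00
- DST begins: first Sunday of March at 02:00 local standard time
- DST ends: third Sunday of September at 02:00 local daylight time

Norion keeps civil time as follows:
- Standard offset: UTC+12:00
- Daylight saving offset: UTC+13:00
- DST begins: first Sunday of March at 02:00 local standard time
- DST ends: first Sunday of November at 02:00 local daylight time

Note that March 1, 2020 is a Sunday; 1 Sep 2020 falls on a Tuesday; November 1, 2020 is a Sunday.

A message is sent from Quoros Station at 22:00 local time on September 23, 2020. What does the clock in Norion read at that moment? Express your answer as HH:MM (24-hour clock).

19:00

1 March 2020 is a Sunday, so the first Sunday is March 1.
1 September 2020 is a Tuesday, so the first Sunday is September 6 and the third is September 20.
Daylight saving runs 1 March – 20 September; September 23, 2020 is outside that window, so Quoros Station is on standard time at UTC−08:00.
22:00 Quoros Station + 8h = 06:00 UTC (rolling into the next day, 24 September 2020).
1 March 2020 is a Sunday, so the first Sunday is March 1.
1 November 2020 is a Sunday, so the first Sunday is November 1.
At the standard offset (UTC+12:00), 06:00 UTC + 12h = 18:00 Norion standard time.
The standard-time date in Norion, September 24, 2020, lies within the daylight-saving period (1 March – 1 November), so Norion is on daylight time, UTC+13:00.
06:00 UTC + 13h = 19:00 Norion.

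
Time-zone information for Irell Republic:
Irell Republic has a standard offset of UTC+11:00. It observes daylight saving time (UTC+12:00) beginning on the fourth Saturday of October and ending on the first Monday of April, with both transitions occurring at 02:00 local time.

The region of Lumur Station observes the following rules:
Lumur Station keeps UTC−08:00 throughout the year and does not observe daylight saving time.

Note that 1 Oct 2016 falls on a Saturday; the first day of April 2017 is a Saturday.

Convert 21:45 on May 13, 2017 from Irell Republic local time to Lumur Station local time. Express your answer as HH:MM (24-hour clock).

1 October 2016 is a Saturday, so the first Saturday is October 1 and the fourth is October 22.
1 April 2017 is a Saturday, so the first Monday is April 3.
Daylight saving runs 22 October 2016 – 3 April 2017; May 13, 2017 is outside that window, so Irell Republic is on standard time at UTC+11:00.
21:45 Irell Republic − 11h = 10:45 UTC.
Lumur Station has no daylight saving, so its offset is UTC−08:00 year-round.
10:45 UTC − 8h = 02:45 Lumur Station.

02:45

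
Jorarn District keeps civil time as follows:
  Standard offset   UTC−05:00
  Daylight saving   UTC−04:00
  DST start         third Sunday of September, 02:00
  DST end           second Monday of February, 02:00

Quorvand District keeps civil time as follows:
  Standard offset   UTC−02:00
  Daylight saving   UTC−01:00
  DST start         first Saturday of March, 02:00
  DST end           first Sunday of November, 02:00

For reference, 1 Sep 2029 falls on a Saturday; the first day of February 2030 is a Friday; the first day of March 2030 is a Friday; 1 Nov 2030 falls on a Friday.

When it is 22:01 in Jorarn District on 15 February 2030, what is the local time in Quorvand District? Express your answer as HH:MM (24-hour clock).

01:01

1 September 2029 is a Saturday, so the first Sunday is September 2 and the third is September 16.
1 February 2030 is a Friday, so the first Monday is February 4 and the second is February 11.
15 February 2030 is outside the daylight-saving period (16 September 2029 – 11 February 2030), so Jorarn District is on standard time, UTC−05:00.
22:01 Jorarn District + 5h = 03:01 UTC (rolling into the next day, 16 February 2030).
1 March 2030 is a Friday, so the first Saturday is March 2.
1 November 2030 is a Friday, so the first Sunday is November 3.
At the standard offset (UTC−02:00), 03:01 UTC − 2h = 01:01 Quorvand District standard time.
Daylight saving runs 2 March – 3 November; the standard-time date in Quorvand District, 16 February 2030, is outside that window, so Quorvand District is on standard time at UTC−02:00.
03:01 UTC − 2h = 01:01 Quorvand District.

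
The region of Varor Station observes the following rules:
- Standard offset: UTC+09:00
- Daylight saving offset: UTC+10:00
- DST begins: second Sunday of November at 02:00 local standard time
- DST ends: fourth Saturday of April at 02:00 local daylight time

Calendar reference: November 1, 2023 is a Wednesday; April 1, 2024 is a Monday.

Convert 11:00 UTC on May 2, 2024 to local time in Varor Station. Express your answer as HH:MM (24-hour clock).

1 November 2023 is a Wednesday, so the first Sunday is November 5 and the second is November 12.
1 April 2024 is a Monday, so the first Saturday is April 6 and the fourth is April 27.
At the standard offset (UTC+09:00), 11:00 UTC + 9h = 20:00 Varor Station standard time.
The standard-time date in Varor Station, May 2, 2024, does not fall between 12 November 2023 and 27 April 2024, so daylight saving is not in effect and Varor Station is at UTC+09:00.
11:00 UTC + 9h = 20:00 local.

20:00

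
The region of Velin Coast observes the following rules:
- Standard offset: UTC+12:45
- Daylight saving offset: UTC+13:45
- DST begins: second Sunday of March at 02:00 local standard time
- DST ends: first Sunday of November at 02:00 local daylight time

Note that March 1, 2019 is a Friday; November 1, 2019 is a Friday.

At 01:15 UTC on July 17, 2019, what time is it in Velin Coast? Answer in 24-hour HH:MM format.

1 March 2019 is a Friday, so the first Sunday is March 3 and the second is March 10.
1 November 2019 is a Friday, so the first Sunday is November 3.
At the standard offset (UTC+12:45), 01:15 UTC + 12h45m = 14:00 Velin Coast standard time.
Daylight saving runs 10 March – 3 November; the standard-time date in Velin Coast, July 17, 2019, is inside that window, so Velin Coast is at UTC+13:45.
01:15 UTC + 13h45m = 15:00 local.

15:00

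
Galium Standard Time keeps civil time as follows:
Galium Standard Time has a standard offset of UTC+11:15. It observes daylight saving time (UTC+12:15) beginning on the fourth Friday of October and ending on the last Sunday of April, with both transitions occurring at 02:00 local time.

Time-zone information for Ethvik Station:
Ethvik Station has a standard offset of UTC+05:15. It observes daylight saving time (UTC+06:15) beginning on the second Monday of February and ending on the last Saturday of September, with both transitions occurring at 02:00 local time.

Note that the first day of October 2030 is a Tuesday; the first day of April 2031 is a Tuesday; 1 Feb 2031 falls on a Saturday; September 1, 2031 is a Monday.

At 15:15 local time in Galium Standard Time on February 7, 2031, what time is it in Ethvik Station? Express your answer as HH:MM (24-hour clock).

08:15

1 October 2030 is a Tuesday, so the first Friday is October 4 and the fourth is October 25.
1 April 2031 is a Tuesday, so Sundays fall on 6, 13, 20, 27; the last is April 27.
February 7, 2031 lies within the daylight-saving period (25 October 2030 – 27 April 2031), so Galium Standard Time is on daylight time, UTC+12:15.
15:15 Galium Standard Time − 12h15m = 03:00 UTC.
1 February 2031 is a Saturday, so the first Monday is February 3 and the second is February 10.
1 September 2031 is a Monday, so Saturdays fall on 6, 13, 20, 27; the last is September 27.
At the standard offset (UTC+05:15), 03:00 UTC + 5h15m = 08:15 Ethvik Station standard time.
The standard-time date in Ethvik Station, February 7, 2031, does not fall between 10 February and 27 September, so daylight saving is not in effect and Ethvik Station is at UTC+05:15.
03:00 UTC + 5h15m = 08:15 Ethvik Station.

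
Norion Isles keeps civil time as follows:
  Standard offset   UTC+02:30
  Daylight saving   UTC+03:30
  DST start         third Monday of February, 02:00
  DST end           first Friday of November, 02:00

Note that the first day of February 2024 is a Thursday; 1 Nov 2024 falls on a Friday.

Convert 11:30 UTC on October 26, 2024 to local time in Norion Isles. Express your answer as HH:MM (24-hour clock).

15:00

1 February 2024 is a Thursday, so the first Monday is February 5 and the third is February 19.
1 November 2024 is a Friday, so the first Friday is November 1.
At the standard offset (UTC+02:30), 11:30 UTC + 2h30m = 14:00 Norion Isles standard time.
Daylight saving runs 19 February – 1 November; the standard-time date in Norion Isles, October 26, 2024, is inside that window, so Norion Isles is at UTC+03:30.
11:30 UTC + 3h30m = 15:00 local.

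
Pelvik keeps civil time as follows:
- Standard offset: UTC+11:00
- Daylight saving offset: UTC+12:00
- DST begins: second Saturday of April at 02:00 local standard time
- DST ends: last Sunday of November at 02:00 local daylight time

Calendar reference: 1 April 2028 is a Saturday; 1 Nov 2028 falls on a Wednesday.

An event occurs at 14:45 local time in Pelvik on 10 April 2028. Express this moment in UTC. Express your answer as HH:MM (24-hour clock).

02:45

1 April 2028 is a Saturday, so the first Saturday is April 1 and the second is April 8.
1 November 2028 is a Wednesday, so Sundays fall on 5, 12, 19, 26; the last is November 26.
10 April 2028 falls between 8 April and 26 November, so daylight saving is in effect and Pelvik is at UTC+12:00.
14:45 local − 12h = 02:45 UTC.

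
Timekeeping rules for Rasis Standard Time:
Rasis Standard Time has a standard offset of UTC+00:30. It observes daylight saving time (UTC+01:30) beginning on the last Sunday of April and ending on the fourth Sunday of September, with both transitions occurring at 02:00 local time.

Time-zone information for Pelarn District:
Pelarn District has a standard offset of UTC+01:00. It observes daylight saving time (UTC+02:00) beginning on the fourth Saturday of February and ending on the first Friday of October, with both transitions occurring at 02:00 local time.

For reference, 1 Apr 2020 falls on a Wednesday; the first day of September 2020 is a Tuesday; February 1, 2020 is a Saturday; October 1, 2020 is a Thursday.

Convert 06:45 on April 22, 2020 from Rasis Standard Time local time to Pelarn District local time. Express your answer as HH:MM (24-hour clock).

08:15

1 April 2020 is a Wednesday, so Sundays fall on 5, 12, 19, 26; the last is April 26.
1 September 2020 is a Tuesday, so the first Sunday is September 6 and the fourth is September 27.
Daylight saving runs 26 April – 27 September; April 22, 2020 is outside that window, so Rasis Standard Time is on standard time at UTC+00:30.
06:45 Rasis Standard Time − 0h30m = 06:15 UTC.
1 February 2020 is a Saturday, so the first Saturday is February 1 and the fourth is February 22.
1 October 2020 is a Thursday, so the first Friday is October 2.
At the standard offset (UTC+01:00), 06:15 UTC + 1h = 07:15 Pelarn District standard time.
Daylight saving runs 22 February – 2 October; the standard-time date in Pelarn District, April 22, 2020, is inside that window, so Pelarn District is at UTC+02:00.
06:15 UTC + 2h = 08:15 Pelarn District.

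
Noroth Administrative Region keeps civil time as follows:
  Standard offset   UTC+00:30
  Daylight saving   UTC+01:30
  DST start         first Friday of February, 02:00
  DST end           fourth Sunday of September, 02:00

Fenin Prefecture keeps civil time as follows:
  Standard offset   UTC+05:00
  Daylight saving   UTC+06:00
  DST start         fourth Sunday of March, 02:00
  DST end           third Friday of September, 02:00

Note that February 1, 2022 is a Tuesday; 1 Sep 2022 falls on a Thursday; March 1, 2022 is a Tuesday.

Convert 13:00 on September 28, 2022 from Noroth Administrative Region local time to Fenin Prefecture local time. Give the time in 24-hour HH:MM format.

17:30

1 February 2022 is a Tuesday, so the first Friday is February 4.
1 September 2022 is a Thursday, so the first Sunday is September 4 and the fourth is September 25.
Daylight saving runs 4 February – 25 September; September 28, 2022 is outside that window, so Noroth Administrative Region is on standard time at UTC+00:30.
13:00 Noroth Administrative Region − 0h30m = 12:30 UTC.
1 March 2022 is a Tuesday, so the first Sunday is March 6 and the fourth is March 27.
1 September 2022 is a Thursday, so the first Friday is September 2 and the third is September 16.
At the standard offset (UTC+05:00), 12:30 UTC + 5h = 17:30 Fenin Prefecture standard time.
The standard-time date in Fenin Prefecture, September 28, 2022, is outside the daylight-saving period (27 March – 16 September), so Fenin Prefecture is on standard time, UTC+05:00.
12:30 UTC + 5h = 17:30 Fenin Prefecture.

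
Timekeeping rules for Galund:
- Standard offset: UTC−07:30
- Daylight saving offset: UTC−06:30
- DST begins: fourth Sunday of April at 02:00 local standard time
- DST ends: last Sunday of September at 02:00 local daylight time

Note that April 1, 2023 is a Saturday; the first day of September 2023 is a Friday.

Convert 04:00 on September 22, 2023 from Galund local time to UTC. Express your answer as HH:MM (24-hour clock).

1 April 2023 is a Saturday, so the first Sunday is April 2 and the fourth is April 23.
1 September 2023 is a Friday, so Sundays fall on 3, 10, 17, 24; the last is September 24.
Daylight saving runs 23 April – 24 September; September 22, 2023 is inside that window, so Galund is at UTC−06:30.
04:00 local + 6h30m = 10:30 UTC.

10:30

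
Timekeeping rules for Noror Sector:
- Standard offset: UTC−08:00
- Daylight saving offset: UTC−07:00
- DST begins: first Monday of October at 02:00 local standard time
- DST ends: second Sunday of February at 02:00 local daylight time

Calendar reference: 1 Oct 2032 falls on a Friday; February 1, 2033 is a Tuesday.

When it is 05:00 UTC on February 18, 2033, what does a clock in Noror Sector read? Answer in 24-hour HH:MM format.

1 October 2032 is a Friday, so the first Monday is October 4.
1 February 2033 is a Tuesday, so the first Sunday is February 6 and the second is February 13.
At the standard offset (UTC−08:00), 05:00 UTC − 8h = 21:00 Noror Sector standard time (rolling into the previous day, 17 February 2033).
The standard-time date in Noror Sector, February 17, 2033, is outside the daylight-saving period (4 October 2032 – 13 February 2033), so Noror Sector is on standard time, UTC−08:00.
05:00 UTC − 8h = 21:00 local (rolling into the previous day, 17 February 2033).

21:00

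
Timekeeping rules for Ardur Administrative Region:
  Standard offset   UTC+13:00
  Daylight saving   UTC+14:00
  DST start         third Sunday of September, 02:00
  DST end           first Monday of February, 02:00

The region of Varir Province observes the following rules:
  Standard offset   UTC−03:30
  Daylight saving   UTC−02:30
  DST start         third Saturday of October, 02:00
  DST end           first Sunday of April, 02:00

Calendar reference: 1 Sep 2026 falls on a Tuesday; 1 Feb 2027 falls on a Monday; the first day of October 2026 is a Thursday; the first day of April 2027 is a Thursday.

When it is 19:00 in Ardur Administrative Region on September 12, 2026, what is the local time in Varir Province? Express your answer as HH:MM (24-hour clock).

1 September 2026 is a Tuesday, so the first Sunday is September 6 and the third is September 20.
1 February 2027 is a Monday, so the first Monday is February 1.
September 12, 2026 does not fall between 20 September 2026 and 1 February 2027, so daylight saving is not in effect and Ardur Administrative Region is at UTC+13:00.
19:00 Ardur Administrative Region − 13h = 06:00 UTC.
1 October 2026 is a Thursday, so the first Saturday is October 3 and the third is October 17.
1 April 2027 is a Thursday, so the first Sunday is April 4.
At the standard offset (UTC−03:30), 06:00 UTC − 3h30m = 02:30 Varir Province standard time.
The standard-time date in Varir Province, September 12, 2026, is outside the daylight-saving period (17 October 2026 – 4 April 2027), so Varir Province is on standard time, UTC−03:30.
06:00 UTC − 3h30m = 02:30 Varir Province.

02:30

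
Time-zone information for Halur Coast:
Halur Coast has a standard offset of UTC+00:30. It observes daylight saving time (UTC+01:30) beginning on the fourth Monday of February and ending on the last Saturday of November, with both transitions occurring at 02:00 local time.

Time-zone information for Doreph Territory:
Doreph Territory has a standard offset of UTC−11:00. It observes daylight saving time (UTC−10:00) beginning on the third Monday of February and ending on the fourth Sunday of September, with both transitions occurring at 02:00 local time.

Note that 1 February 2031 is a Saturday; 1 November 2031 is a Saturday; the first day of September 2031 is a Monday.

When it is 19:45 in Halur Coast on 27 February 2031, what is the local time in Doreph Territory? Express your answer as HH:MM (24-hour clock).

1 February 2031 is a Saturday, so the first Monday is February 3 and the fourth is February 24.
1 November 2031 is a Saturday, so Saturdays fall on 1, 8, 15, 22, 29; the last is November 29.
27 February 2031 lies within the daylight-saving period (24 February – 29 November), so Halur Coast is on daylight time, UTC+01:30.
19:45 Halur Coast − 1h30m = 18:15 UTC.
1 February 2031 is a Saturday, so the first Monday is February 3 and the third is February 17.
1 September 2031 is a Monday, so the first Sunday is September 7 and the fourth is September 28.
At the standard offset (UTC−11:00), 18:15 UTC − 11h = 07:15 Doreph Territory standard time.
Daylight saving runs 17 February – 28 September; the standard-time date in Doreph Territory, 27 February 2031, is inside that window, so Doreph Territory is at UTC−10:00.
18:15 UTC − 10h = 08:15 Doreph Territory.

08:15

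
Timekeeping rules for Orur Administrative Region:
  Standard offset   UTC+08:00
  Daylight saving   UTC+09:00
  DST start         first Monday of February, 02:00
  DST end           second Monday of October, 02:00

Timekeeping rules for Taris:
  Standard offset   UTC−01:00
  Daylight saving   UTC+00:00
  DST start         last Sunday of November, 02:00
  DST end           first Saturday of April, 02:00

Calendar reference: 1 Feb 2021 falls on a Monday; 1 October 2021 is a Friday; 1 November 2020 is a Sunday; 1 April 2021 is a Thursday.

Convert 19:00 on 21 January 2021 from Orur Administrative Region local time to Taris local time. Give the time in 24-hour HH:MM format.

1 February 2021 is a Monday, so the first Monday is February 1.
1 October 2021 is a Friday, so the first Monday is October 4 and the second is October 11.
21 January 2021 does not fall between 1 February and 11 October, so daylight saving is not in effect and Orur Administrative Region is at UTC+08:00.
19:00 Orur Administrative Region − 8h = 11:00 UTC.
1 November 2020 is a Sunday, so Sundays fall on 1, 8, 15, 22, 29; the last is November 29.
1 April 2021 is a Thursday, so the first Saturday is April 3.
At the standard offset (UTC−01:00), 11:00 UTC − 1h = 10:00 Taris standard time.
Daylight saving runs 29 November 2020 – 3 April 2021; the standard-time date in Taris, 21 January 2021, is inside that window, so Taris is at UTC+00:00.
11:00 UTC + 0h = 11:00 Taris.

11:00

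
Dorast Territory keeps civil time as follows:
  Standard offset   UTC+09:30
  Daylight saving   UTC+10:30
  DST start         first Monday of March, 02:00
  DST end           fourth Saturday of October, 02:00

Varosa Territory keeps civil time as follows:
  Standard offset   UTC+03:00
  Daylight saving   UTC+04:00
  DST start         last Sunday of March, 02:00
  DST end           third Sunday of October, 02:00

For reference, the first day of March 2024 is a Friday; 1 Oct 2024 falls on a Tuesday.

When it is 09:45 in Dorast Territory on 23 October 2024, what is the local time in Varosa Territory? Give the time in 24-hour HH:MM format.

1 March 2024 is a Friday, so the first Monday is March 4.
1 October 2024 is a Tuesday, so the first Saturday is October 5 and the fourth is October 26.
23 October 2024 lies within the daylight-saving period (4 March – 26 October), so Dorast Territory is on daylight time, UTC+10:30.
09:45 Dorast Territory − 10h30m = 23:15 UTC (rolling into the previous day, 22 October 2024).
1 March 2024 is a Friday, so Sundays fall on 3, 10, 17, 24, 31; the last is March 31.
1 October 2024 is a Tuesday, so the first Sunday is October 6 and the third is October 20.
At the standard offset (UTC+03:00), 23:15 UTC + 3h = 02:15 Varosa Territory standard time (rolling into the next day, 23 October 2024).
The standard-time date in Varosa Territory, 23 October 2024, is outside the daylight-saving period (31 March – 20 October), so Varosa Territory is on standard time, UTC+03:00.
23:15 UTC + 3h = 02:15 Varosa Territory (rolling into the next day, 23 October 2024).

02:15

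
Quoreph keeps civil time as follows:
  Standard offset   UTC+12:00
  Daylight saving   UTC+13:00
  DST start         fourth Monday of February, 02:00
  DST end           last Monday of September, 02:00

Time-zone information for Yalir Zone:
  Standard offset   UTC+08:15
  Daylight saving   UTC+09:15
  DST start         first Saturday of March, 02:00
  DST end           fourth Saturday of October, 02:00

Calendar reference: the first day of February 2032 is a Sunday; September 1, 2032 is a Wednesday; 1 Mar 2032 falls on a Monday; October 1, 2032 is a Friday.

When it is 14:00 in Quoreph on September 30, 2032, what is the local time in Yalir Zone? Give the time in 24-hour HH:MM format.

11:15

1 February 2032 is a Sunday, so the first Monday is February 2 and the fourth is February 23.
1 September 2032 is a Wednesday, so Mondays fall on 6, 13, 20, 27; the last is September 27.
Daylight saving runs 23 February – 27 September; September 30, 2032 is outside that window, so Quoreph is on standard time at UTC+12:00.
14:00 Quoreph − 12h = 02:00 UTC.
1 March 2032 is a Monday, so the first Saturday is March 6.
1 October 2032 is a Friday, so the first Saturday is October 2 and the fourth is October 23.
At the standard offset (UTC+08:15), 02:00 UTC + 8h15m = 10:15 Yalir Zone standard time.
The standard-time date in Yalir Zone, September 30, 2032, falls between 6 March and 23 October, so daylight saving is in effect and Yalir Zone is at UTC+09:15.
02:00 UTC + 9h15m = 11:15 Yalir Zone.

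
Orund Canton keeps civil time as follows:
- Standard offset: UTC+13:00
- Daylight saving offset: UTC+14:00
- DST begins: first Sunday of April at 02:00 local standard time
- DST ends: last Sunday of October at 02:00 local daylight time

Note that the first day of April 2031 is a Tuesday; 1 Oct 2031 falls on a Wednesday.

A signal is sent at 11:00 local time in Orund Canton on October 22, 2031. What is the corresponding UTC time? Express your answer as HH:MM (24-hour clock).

21:00

1 April 2031 is a Tuesday, so the first Sunday is April 6.
1 October 2031 is a Wednesday, so Sundays fall on 5, 12, 19, 26; the last is October 26.
October 22, 2031 falls between 6 April and 26 October, so daylight saving is in effect and Orund Canton is at UTC+14:00.
11:00 local − 14h = 21:00 UTC (rolling into the previous day, 21 October 2031).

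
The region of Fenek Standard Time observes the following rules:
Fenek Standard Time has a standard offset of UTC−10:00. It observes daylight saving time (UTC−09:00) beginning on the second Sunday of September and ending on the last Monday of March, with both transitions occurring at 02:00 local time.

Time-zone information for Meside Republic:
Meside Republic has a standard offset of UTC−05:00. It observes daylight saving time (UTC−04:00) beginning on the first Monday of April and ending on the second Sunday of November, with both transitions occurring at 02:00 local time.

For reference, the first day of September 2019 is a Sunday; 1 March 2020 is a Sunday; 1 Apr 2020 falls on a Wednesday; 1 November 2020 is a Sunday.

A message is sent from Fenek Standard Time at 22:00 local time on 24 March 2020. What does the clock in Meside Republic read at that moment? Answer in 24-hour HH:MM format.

02:00

1 September 2019 is a Sunday, so the first Sunday is September 1 and the second is September 8.
1 March 2020 is a Sunday, so Mondays fall on 2, 9, 16, 23, 30; the last is March 30.
24 March 2020 lies within the daylight-saving period (8 September 2019 – 30 March 2020), so Fenek Standard Time is on daylight time, UTC−09:00.
22:00 Fenek Standard Time + 9h = 07:00 UTC (rolling into the next day, 25 March 2020).
1 April 2020 is a Wednesday, so the first Monday is April 6.
1 November 2020 is a Sunday, so the first Sunday is November 1 and the second is November 8.
At the standard offset (UTC−05:00), 07:00 UTC − 5h = 02:00 Meside Republic standard time.
The standard-time date in Meside Republic, 25 March 2020, is outside the daylight-saving period (6 April – 8 November), so Meside Republic is on standard time, UTC−05:00.
07:00 UTC − 5h = 02:00 Meside Republic.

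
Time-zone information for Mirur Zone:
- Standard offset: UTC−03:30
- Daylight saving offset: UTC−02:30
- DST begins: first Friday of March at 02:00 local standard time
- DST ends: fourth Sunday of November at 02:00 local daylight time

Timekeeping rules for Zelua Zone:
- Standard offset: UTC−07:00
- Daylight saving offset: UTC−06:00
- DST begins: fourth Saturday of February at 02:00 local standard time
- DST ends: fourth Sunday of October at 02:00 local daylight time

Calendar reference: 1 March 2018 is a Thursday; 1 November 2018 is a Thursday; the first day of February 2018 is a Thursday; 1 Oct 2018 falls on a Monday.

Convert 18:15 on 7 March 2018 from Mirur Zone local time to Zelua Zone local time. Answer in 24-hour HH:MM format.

14:45

1 March 2018 is a Thursday, so the first Friday is March 2.
1 November 2018 is a Thursday, so the first Sunday is November 4 and the fourth is November 25.
7 March 2018 falls between 2 March and 25 November, so daylight saving is in effect and Mirur Zone is at UTC−02:30.
18:15 Mirur Zone + 2h30m = 20:45 UTC.
1 February 2018 is a Thursday, so the first Saturday is February 3 and the fourth is February 24.
1 October 2018 is a Monday, so the first Sunday is October 7 and the fourth is October 28.
At the standard offset (UTC−07:00), 20:45 UTC − 7h = 13:45 Zelua Zone standard time.
The standard-time date in Zelua Zone, 7 March 2018, falls between 24 February and 28 October, so daylight saving is in effect and Zelua Zone is at UTC−06:00.
20:45 UTC − 6h = 14:45 Zelua Zone.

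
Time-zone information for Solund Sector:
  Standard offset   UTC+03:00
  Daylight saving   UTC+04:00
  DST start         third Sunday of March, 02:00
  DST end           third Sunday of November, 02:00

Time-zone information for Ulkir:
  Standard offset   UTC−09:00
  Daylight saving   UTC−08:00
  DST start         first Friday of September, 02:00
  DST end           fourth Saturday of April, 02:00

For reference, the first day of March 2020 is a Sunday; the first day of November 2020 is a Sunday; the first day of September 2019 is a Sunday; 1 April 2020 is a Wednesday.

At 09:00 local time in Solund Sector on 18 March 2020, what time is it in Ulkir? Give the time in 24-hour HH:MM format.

1 March 2020 is a Sunday, so the first Sunday is March 1 and the third is March 15.
1 November 2020 is a Sunday, so the first Sunday is November 1 and the third is November 15.
18 March 2020 lies within the daylight-saving period (15 March – 15 November), so Solund Sector is on daylight time, UTC+04:00.
09:00 Solund Sector − 4h = 05:00 UTC.
1 September 2019 is a Sunday, so the first Friday is September 6.
1 April 2020 is a Wednesday, so the first Saturday is April 4 and the fourth is April 25.
At the standard offset (UTC−09:00), 05:00 UTC − 9h = 20:00 Ulkir standard time (rolling into the previous day, 17 March 2020).
The standard-time date in Ulkir, 17 March 2020, falls between 6 September 2019 and 25 April 2020, so daylight saving is in effect and Ulkir is at UTC−08:00.
05:00 UTC − 8h = 21:00 Ulkir (rolling into the previous day, 17 March 2020).

21:00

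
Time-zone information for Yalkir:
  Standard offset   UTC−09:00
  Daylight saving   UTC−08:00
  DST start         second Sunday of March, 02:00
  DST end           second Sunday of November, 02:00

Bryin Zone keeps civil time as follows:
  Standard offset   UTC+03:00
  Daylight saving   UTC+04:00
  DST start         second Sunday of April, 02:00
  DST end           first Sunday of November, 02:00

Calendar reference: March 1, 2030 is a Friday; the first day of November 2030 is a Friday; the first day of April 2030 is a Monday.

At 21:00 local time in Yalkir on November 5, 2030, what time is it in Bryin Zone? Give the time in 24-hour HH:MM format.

08:00

1 March 2030 is a Friday, so the first Sunday is March 3 and the second is March 10.
1 November 2030 is a Friday, so the first Sunday is November 3 and the second is November 10.
November 5, 2030 lies within the daylight-saving period (10 March – 10 November), so Yalkir is on daylight time, UTC−08:00.
21:00 Yalkir + 8h = 05:00 UTC (rolling into the next day, 6 November 2030).
1 April 2030 is a Monday, so the first Sunday is April 7 and the second is April 14.
1 November 2030 is a Friday, so the first Sunday is November 3.
At the standard offset (UTC+03:00), 05:00 UTC + 3h = 08:00 Bryin Zone standard time.
Daylight saving runs 14 April – 3 November; the standard-time date in Bryin Zone, November 6, 2030, is outside that window, so Bryin Zone is on standard time at UTC+03:00.
05:00 UTC + 3h = 08:00 Bryin Zone.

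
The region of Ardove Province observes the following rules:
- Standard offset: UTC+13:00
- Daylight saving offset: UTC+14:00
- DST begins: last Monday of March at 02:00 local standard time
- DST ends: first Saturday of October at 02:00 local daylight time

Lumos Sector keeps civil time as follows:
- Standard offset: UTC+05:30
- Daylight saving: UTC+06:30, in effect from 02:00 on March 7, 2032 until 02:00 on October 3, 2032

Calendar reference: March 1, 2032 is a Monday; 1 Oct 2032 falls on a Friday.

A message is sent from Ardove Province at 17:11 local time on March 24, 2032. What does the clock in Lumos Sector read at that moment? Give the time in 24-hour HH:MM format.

10:41

1 March 2032 is a Monday, so Mondays fall on 1, 8, 15, 22, 29; the last is March 29.
1 October 2032 is a Friday, so the first Saturday is October 2.
March 24, 2032 does not fall between 29 March and 2 October, so daylight saving is not in effect and Ardove Province is at UTC+13:00.
17:11 Ardove Province − 13h = 04:11 UTC.
At the standard offset (UTC+05:30), 04:11 UTC + 5h30m = 09:41 Lumos Sector standard time.
The standard-time date in Lumos Sector, March 24, 2032, falls between 7 March and 3 October, so daylight saving is in effect and Lumos Sector is at UTC+06:30.
04:11 UTC + 6h30m = 10:41 Lumos Sector.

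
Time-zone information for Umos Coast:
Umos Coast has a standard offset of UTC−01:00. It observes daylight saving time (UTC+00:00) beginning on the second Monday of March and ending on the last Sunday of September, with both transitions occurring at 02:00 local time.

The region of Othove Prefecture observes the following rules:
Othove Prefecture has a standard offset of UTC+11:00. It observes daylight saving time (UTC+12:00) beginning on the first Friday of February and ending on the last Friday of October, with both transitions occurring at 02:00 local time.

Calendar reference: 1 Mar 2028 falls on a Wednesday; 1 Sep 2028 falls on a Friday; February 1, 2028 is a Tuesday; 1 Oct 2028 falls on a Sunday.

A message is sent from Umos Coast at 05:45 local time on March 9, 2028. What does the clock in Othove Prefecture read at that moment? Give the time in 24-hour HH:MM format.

1 March 2028 is a Wednesday, so the first Monday is March 6 and the second is March 13.
1 September 2028 is a Friday, so Sundays fall on 3, 10, 17, 24; the last is September 24.
March 9, 2028 is outside the daylight-saving period (13 March – 24 September), so Umos Coast is on standard time, UTC−01:00.
05:45 Umos Coast + 1h = 06:45 UTC.
1 February 2028 is a Tuesday, so the first Friday is February 4.
1 October 2028 is a Sunday, so Fridays fall on 6, 13, 20, 27; the last is October 27.
At the standard offset (UTC+11:00), 06:45 UTC + 11h = 17:45 Othove Prefecture standard time.
Daylight saving runs 4 February – 27 October; the standard-time date in Othove Prefecture, March 9, 2028, is inside that window, so Othove Prefecture is at UTC+12:00.
06:45 UTC + 12h = 18:45 Othove Prefecture.

18:45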